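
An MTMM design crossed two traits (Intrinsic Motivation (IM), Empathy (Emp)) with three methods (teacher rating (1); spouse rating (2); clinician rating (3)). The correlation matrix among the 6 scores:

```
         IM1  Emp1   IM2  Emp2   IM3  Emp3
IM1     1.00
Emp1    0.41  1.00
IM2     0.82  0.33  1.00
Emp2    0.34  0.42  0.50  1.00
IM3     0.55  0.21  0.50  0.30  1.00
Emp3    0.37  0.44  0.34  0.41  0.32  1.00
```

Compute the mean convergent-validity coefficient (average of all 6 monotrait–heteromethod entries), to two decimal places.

0.52

Convergent values: 0.82, 0.55, 0.50, 0.42, 0.44, 0.41; mean = 3.14/6 = 0.52.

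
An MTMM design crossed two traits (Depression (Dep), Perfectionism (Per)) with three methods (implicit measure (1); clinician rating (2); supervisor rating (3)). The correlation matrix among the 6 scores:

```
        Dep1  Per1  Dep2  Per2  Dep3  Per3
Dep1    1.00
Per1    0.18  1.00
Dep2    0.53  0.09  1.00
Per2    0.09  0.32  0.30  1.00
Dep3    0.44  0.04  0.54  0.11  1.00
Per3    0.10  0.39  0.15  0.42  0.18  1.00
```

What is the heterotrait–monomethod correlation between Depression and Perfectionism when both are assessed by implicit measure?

Different traits, same method: r(Dep1, Per1) = 0.18.

0.18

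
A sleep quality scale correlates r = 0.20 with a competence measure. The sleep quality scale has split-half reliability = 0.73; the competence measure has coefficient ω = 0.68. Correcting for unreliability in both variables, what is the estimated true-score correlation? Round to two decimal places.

0.28

r_true = r_obs / √(r_xx · r_yy) = 0.20 / √(0.73 × 0.68) = 0.20 / √0.4964 = 0.20 / 0.7046 ≈ 0.28.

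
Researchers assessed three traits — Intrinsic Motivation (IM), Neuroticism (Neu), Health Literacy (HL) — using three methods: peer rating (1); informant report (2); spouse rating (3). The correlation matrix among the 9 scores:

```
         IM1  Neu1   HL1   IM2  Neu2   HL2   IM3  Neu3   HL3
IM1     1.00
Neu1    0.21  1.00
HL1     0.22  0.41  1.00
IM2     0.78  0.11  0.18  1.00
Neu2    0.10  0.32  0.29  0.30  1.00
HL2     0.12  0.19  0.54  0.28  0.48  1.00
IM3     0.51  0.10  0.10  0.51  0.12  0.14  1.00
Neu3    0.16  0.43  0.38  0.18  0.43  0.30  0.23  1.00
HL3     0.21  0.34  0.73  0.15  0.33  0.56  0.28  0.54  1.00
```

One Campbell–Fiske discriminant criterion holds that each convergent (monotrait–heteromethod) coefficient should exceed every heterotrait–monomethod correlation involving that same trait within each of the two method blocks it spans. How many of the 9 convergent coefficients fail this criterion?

3

Checking each validity diagonal entry against its comparison values:
IM (methods 1·2): 0.78 vs {0.21, 0.30, 0.22, 0.28} → pass.
IM (methods 1·3): 0.51 vs {0.21, 0.23, 0.22, 0.28} → pass.
IM (methods 2·3): 0.51 vs {0.30, 0.23, 0.28, 0.28} → pass.
Neu (methods 1·2): 0.32 vs {0.21, 0.30, 0.41, 0.48} → fail.
Neu (methods 1·3): 0.43 vs {0.21, 0.23, 0.41, 0.54} → fail.
Neu (methods 2·3): 0.43 vs {0.30, 0.23, 0.48, 0.54} → fail.
HL (methods 1·2): 0.54 vs {0.22, 0.28, 0.41, 0.48} → pass.
HL (methods 1·3): 0.73 vs {0.22, 0.28, 0.41, 0.54} → pass.
HL (methods 2·3): 0.56 vs {0.28, 0.28, 0.48, 0.54} → pass.
3 of 9 fail.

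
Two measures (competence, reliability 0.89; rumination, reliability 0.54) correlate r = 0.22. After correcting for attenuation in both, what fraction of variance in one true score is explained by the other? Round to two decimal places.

0.10

Disattenuated r = 0.22 / √(0.89 × 0.54) = 0.22 / 0.6933 = 0.3173.
Shared true-score variance = 0.3173² = 0.1007 ≈ 0.10.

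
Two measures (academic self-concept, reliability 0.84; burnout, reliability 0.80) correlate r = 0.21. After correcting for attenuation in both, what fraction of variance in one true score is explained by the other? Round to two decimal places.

Disattenuated r = 0.21 / √(0.84 × 0.80) = 0.21 / 0.8198 = 0.2562.
Shared true-score variance = 0.2562² = 0.0656 ≈ 0.07.

0.07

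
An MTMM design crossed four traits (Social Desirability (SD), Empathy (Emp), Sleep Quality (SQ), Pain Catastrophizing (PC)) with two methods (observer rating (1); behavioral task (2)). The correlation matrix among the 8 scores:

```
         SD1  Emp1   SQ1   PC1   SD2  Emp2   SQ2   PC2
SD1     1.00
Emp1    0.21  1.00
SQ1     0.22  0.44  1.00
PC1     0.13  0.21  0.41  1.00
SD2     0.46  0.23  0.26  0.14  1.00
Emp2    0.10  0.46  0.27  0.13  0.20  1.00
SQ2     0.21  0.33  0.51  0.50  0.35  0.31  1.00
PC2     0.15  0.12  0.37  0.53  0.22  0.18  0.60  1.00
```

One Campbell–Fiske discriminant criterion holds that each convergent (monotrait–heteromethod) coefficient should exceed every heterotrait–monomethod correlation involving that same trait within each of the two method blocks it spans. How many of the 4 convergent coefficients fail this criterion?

Each convergent coefficient versus the relevant comparison correlations:
SD (methods 1·2): 0.46 vs {0.21, 0.20, 0.22, 0.35, 0.13, 0.22} → pass.
Emp (methods 1·2): 0.46 vs {0.21, 0.20, 0.44, 0.31, 0.21, 0.18} → pass.
SQ (methods 1·2): 0.51 vs {0.22, 0.35, 0.44, 0.31, 0.41, 0.60} → fail.
PC (methods 1·2): 0.53 vs {0.13, 0.22, 0.21, 0.18, 0.41, 0.60} → fail.
2 of 4 fail.

2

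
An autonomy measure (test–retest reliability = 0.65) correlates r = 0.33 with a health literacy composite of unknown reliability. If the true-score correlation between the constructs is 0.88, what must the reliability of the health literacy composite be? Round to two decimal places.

0.22

r_true = r_obs / √(r_xx · r_yy) ⇒ 0.88 = 0.33 / √(0.65 · r_yy).
√(0.65 · r_yy) = 0.33 / 0.88 = 0.3750; 0.65 · r_yy = 0.1406; r_yy = 0.1406 / 0.65 ≈ 0.22.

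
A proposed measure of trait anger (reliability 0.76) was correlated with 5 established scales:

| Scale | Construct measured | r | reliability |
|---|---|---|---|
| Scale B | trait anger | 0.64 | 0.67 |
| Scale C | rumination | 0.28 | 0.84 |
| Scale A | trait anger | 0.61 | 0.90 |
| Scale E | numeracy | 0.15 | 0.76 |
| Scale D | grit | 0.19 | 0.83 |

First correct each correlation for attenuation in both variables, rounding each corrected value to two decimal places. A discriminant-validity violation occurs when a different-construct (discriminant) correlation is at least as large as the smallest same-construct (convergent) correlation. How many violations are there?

0

Disattenuated r (r / √(r_scale · r_new)):
  Scale B (conv): 0.64 / √(0.67·0.76) = 0.90
  Scale C (disc): 0.28 / √(0.84·0.76) = 0.35
  Scale A (conv): 0.61 / √(0.90·0.76) = 0.74
  Scale E (disc): 0.15 / √(0.76·0.76) = 0.20
  Scale D (disc): 0.19 / √(0.83·0.76) = 0.24
Smallest convergent = 0.74. Discriminant values: 0.35, 0.20, 0.24; count ≥ 0.74 → 0.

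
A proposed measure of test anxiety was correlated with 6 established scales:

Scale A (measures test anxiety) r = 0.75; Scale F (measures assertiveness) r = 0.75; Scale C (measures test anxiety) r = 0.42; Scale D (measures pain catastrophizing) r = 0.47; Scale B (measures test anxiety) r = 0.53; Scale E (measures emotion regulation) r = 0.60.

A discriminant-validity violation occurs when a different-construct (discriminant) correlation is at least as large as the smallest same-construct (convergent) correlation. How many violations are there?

3

Convergent (same construct = test anxiety): Scale A, Scale C, Scale B.
Smallest convergent = 0.42. Discriminant values: 0.75, 0.47, 0.60; count ≥ 0.42 → 3.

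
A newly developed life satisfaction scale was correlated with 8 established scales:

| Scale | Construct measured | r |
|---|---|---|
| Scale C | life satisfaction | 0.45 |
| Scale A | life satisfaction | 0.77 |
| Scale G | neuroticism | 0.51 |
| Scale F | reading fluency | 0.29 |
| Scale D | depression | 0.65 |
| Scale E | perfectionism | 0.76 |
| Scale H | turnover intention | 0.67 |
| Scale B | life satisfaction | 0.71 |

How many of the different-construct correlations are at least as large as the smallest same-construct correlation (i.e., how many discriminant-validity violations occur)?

4

Convergent (same construct = life satisfaction): Scale C, Scale A, Scale B.
Smallest convergent = 0.45. Discriminant values: 0.51, 0.29, 0.65, 0.76, 0.67; count ≥ 0.45 → 4.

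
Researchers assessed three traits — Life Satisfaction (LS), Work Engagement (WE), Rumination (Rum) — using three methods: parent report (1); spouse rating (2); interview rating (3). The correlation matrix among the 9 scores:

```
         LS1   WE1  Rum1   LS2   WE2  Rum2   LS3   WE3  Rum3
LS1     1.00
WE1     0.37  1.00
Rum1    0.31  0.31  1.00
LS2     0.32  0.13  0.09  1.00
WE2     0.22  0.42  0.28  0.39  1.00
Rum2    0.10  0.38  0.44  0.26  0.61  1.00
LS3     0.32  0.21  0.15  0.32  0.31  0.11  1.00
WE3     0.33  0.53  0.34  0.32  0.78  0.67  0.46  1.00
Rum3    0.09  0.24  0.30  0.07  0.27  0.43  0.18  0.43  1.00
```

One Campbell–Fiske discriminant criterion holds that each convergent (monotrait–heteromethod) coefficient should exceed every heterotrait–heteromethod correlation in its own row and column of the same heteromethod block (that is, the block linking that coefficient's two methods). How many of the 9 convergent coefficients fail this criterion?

4

Each convergent coefficient versus the relevant comparison correlations:
LS (methods 1·2): 0.32 vs {0.22, 0.13, 0.10, 0.09} → pass.
LS (methods 1·3): 0.32 vs {0.33, 0.21, 0.09, 0.15} → fail.
LS (methods 2·3): 0.32 vs {0.32, 0.31, 0.07, 0.11} → fail.
WE (methods 1·2): 0.42 vs {0.13, 0.22, 0.38, 0.28} → pass.
WE (methods 1·3): 0.53 vs {0.21, 0.33, 0.24, 0.34} → pass.
WE (methods 2·3): 0.78 vs {0.31, 0.32, 0.27, 0.67} → pass.
Rum (methods 1·2): 0.44 vs {0.09, 0.10, 0.28, 0.38} → pass.
Rum (methods 1·3): 0.30 vs {0.15, 0.09, 0.34, 0.24} → fail.
Rum (methods 2·3): 0.43 vs {0.11, 0.07, 0.67, 0.27} → fail.
4 of 9 fail.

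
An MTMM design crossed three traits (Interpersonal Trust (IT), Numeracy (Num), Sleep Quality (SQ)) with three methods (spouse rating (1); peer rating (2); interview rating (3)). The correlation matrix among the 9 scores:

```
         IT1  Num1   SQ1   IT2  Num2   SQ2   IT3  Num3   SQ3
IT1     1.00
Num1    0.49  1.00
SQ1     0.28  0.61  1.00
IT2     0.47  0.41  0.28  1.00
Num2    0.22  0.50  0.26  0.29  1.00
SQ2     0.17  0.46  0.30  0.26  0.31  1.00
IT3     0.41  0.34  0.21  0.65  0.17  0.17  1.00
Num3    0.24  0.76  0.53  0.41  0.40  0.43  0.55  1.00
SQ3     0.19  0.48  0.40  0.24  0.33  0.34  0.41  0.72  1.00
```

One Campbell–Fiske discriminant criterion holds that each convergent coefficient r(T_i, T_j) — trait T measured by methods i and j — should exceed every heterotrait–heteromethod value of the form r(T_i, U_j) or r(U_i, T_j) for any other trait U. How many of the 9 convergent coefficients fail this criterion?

4

Each convergent coefficient versus the relevant comparison correlations:
IT (methods 1·2): 0.47 vs {0.22, 0.41, 0.17, 0.28} → pass.
IT (methods 1·3): 0.41 vs {0.24, 0.34, 0.19, 0.21} → pass.
IT (methods 2·3): 0.65 vs {0.41, 0.17, 0.24, 0.17} → pass.
Num (methods 1·2): 0.50 vs {0.41, 0.22, 0.46, 0.26} → pass.
Num (methods 1·3): 0.76 vs {0.34, 0.24, 0.48, 0.53} → pass.
Num (methods 2·3): 0.40 vs {0.17, 0.41, 0.33, 0.43} → fail.
SQ (methods 1·2): 0.30 vs {0.28, 0.17, 0.26, 0.46} → fail.
SQ (methods 1·3): 0.40 vs {0.21, 0.19, 0.53, 0.48} → fail.
SQ (methods 2·3): 0.34 vs {0.17, 0.24, 0.43, 0.33} → fail.
4 of 9 fail.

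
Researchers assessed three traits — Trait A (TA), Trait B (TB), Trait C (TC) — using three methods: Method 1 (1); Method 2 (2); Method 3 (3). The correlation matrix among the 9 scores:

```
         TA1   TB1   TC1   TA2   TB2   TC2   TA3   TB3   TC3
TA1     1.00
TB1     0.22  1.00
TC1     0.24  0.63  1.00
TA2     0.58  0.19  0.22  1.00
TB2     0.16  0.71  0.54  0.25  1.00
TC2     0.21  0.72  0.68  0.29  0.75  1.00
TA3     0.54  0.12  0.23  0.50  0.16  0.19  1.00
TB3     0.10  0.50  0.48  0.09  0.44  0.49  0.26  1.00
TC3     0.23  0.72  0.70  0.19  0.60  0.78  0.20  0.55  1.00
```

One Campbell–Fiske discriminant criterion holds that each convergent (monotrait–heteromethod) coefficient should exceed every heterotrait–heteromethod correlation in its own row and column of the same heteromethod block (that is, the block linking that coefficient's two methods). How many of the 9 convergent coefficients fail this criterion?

Convergent coefficients and their comparison sets:
TA (methods 1·2): 0.58 vs {0.16, 0.19, 0.21, 0.22} → pass.
TA (methods 1·3): 0.54 vs {0.10, 0.12, 0.23, 0.23} → pass.
TA (methods 2·3): 0.50 vs {0.09, 0.16, 0.19, 0.19} → pass.
TB (methods 1·2): 0.71 vs {0.19, 0.16, 0.72, 0.54} → fail.
TB (methods 1·3): 0.50 vs {0.12, 0.10, 0.72, 0.48} → fail.
TB (methods 2·3): 0.44 vs {0.16, 0.09, 0.60, 0.49} → fail.
TC (methods 1·2): 0.68 vs {0.22, 0.21, 0.54, 0.72} → fail.
TC (methods 1·3): 0.70 vs {0.23, 0.23, 0.48, 0.72} → fail.
TC (methods 2·3): 0.78 vs {0.19, 0.19, 0.49, 0.60} → pass.
5 of 9 fail.

5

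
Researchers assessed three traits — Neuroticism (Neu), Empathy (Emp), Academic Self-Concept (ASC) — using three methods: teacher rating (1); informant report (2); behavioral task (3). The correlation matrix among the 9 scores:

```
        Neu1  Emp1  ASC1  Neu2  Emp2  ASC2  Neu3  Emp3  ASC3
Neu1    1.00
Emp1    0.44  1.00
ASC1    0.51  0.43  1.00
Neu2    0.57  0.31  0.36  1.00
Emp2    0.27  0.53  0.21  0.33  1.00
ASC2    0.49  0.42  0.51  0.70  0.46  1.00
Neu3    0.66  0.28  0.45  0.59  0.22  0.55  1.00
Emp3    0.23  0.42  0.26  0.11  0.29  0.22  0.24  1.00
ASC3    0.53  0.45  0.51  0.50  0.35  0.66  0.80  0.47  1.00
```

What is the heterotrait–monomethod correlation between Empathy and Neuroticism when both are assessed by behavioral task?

Different traits, same method: r(Emp3, Neu3) = 0.24.

0.24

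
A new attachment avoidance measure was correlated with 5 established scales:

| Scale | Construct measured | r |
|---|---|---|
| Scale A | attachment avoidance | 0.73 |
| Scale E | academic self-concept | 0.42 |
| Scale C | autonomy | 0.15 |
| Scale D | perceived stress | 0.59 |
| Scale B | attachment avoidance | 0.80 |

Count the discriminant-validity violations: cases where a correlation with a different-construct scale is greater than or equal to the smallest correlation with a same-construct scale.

Convergent (same construct = attachment avoidance): Scale A, Scale B.
Smallest convergent = 0.73. Discriminant values: 0.42, 0.15, 0.59; count ≥ 0.73 → 0.

0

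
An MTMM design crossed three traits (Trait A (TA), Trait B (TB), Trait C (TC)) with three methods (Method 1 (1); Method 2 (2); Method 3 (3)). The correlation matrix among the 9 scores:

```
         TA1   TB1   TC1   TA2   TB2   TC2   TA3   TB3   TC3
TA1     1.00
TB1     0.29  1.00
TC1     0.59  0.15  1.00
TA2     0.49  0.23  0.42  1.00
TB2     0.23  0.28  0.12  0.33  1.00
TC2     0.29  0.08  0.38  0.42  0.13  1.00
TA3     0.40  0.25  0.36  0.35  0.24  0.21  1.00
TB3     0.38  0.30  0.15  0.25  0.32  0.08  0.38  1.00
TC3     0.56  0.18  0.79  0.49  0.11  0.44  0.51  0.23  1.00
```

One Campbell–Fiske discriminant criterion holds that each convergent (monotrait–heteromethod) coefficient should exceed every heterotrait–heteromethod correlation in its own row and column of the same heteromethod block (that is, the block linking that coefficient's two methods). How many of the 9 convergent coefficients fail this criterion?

Each convergent coefficient versus the relevant comparison correlations:
TA (methods 1·2): 0.49 vs {0.23, 0.23, 0.29, 0.42} → pass.
TA (methods 1·3): 0.40 vs {0.38, 0.25, 0.56, 0.36} → fail.
TA (methods 2·3): 0.35 vs {0.25, 0.24, 0.49, 0.21} → fail.
TB (methods 1·2): 0.28 vs {0.23, 0.23, 0.08, 0.12} → pass.
TB (methods 1·3): 0.30 vs {0.25, 0.38, 0.18, 0.15} → fail.
TB (methods 2·3): 0.32 vs {0.24, 0.25, 0.11, 0.08} → pass.
TC (methods 1·2): 0.38 vs {0.42, 0.29, 0.12, 0.08} → fail.
TC (methods 1·3): 0.79 vs {0.36, 0.56, 0.15, 0.18} → pass.
TC (methods 2·3): 0.44 vs {0.21, 0.49, 0.08, 0.11} → fail.
5 of 9 fail.

5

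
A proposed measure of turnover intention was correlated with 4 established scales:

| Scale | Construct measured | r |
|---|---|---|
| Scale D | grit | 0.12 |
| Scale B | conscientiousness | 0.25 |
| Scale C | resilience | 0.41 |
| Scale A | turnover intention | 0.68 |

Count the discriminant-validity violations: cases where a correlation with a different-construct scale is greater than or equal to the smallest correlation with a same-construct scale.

0

Convergent (same construct = turnover intention): Scale A.
Smallest convergent = 0.68. Discriminant values: 0.12, 0.25, 0.41; count ≥ 0.68 → 0.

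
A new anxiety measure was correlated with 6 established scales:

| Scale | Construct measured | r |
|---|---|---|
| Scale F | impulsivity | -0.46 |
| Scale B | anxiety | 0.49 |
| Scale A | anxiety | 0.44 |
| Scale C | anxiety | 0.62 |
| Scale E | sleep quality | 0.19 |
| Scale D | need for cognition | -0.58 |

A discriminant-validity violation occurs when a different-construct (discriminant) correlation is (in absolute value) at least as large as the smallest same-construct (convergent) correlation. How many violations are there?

Convergent (same construct = anxiety): Scale B, Scale A, Scale C.
Smallest convergent = 0.44. Discriminant |r|: 0.46, 0.19, 0.58; count ≥ 0.44 → 2.

2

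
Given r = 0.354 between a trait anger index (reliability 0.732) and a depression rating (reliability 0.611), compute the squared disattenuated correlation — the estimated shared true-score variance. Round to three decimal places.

0.280

Disattenuated r = 0.354 / √(0.732 × 0.611) = 0.354 / 0.6688 = 0.5293.
Shared true-score variance = 0.5293² = 0.2802 ≈ 0.280.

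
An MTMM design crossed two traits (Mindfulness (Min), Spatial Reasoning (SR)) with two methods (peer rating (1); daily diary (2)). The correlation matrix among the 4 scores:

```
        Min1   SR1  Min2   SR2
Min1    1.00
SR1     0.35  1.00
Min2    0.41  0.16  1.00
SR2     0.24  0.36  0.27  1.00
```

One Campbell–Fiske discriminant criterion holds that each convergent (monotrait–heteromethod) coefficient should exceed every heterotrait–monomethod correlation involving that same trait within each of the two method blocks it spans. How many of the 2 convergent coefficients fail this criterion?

Checking each validity diagonal entry against its comparison values:
Min (methods 1·2): 0.41 vs {0.35, 0.27} → pass.
SR (methods 1·2): 0.36 vs {0.35, 0.27} → pass.
0 of 2 fail.

0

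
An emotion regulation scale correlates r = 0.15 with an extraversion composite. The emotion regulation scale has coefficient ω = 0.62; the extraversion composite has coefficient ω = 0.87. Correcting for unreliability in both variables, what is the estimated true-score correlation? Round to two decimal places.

0.20

r_true = r_obs / √(r_xx · r_yy) = 0.15 / √(0.62 × 0.87) = 0.15 / √0.5394 = 0.15 / 0.7344 ≈ 0.20.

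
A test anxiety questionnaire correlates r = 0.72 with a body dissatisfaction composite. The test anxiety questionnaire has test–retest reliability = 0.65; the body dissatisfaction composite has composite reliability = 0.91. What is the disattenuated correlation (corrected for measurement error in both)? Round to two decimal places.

0.94

r_true = r_obs / √(r_xx · r_yy) = 0.72 / √(0.65 × 0.91) = 0.72 / √0.5915 = 0.72 / 0.7691 ≈ 0.94.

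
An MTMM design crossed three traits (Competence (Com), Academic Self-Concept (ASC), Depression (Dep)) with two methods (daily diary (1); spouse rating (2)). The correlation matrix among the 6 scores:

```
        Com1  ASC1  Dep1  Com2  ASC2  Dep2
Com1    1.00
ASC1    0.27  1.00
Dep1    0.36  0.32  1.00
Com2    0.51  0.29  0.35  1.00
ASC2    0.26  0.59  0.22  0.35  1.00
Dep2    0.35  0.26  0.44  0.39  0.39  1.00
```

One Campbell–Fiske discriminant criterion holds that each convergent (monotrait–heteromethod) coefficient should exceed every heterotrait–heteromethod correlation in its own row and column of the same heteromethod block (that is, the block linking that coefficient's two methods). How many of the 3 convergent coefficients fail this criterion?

0

Checking each validity diagonal entry against its comparison values:
Com (methods 1·2): 0.51 vs {0.26, 0.29, 0.35, 0.35} → pass.
ASC (methods 1·2): 0.59 vs {0.29, 0.26, 0.26, 0.22} → pass.
Dep (methods 1·2): 0.44 vs {0.35, 0.35, 0.22, 0.26} → pass.
0 of 3 fail.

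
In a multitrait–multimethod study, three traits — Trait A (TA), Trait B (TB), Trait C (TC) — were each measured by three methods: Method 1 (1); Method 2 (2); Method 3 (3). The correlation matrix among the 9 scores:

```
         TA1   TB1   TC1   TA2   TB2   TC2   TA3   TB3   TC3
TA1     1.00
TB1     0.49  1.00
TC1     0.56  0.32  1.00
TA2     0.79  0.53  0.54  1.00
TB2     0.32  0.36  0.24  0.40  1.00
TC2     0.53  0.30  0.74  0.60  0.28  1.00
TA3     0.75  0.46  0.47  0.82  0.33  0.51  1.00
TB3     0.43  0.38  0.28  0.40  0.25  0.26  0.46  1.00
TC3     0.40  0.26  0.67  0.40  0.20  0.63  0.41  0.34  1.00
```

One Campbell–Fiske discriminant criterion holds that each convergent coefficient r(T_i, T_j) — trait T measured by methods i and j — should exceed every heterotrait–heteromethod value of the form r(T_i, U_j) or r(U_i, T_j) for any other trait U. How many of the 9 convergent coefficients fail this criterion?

Convergent coefficients and their comparison sets:
TA (methods 1·2): 0.79 vs {0.32, 0.53, 0.53, 0.54} → pass.
TA (methods 1·3): 0.75 vs {0.43, 0.46, 0.40, 0.47} → pass.
TA (methods 2·3): 0.82 vs {0.40, 0.33, 0.40, 0.51} → pass.
TB (methods 1·2): 0.36 vs {0.53, 0.32, 0.30, 0.24} → fail.
TB (methods 1·3): 0.38 vs {0.46, 0.43, 0.26, 0.28} → fail.
TB (methods 2·3): 0.25 vs {0.33, 0.40, 0.20, 0.26} → fail.
TC (methods 1·2): 0.74 vs {0.54, 0.53, 0.24, 0.30} → pass.
TC (methods 1·3): 0.67 vs {0.47, 0.40, 0.28, 0.26} → pass.
TC (methods 2·3): 0.63 vs {0.51, 0.40, 0.26, 0.20} → pass.
3 of 9 fail.

3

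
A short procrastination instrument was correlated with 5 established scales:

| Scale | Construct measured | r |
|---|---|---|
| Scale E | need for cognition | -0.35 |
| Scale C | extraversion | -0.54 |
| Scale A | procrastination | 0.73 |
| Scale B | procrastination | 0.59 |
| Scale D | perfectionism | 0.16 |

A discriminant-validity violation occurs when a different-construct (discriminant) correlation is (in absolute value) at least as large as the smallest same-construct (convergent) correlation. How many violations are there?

0

Convergent (same construct = procrastination): Scale A, Scale B.
Smallest convergent = 0.59. Discriminant |r|: 0.35, 0.54, 0.16; count ≥ 0.59 → 0.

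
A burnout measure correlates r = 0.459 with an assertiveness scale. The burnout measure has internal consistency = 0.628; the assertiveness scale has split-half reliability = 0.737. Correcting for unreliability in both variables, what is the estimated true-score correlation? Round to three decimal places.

r_true = r_obs / √(r_xx · r_yy) = 0.459 / √(0.628 × 0.737) = 0.459 / √0.462836 = 0.459 / 0.6803 ≈ 0.675.

0.675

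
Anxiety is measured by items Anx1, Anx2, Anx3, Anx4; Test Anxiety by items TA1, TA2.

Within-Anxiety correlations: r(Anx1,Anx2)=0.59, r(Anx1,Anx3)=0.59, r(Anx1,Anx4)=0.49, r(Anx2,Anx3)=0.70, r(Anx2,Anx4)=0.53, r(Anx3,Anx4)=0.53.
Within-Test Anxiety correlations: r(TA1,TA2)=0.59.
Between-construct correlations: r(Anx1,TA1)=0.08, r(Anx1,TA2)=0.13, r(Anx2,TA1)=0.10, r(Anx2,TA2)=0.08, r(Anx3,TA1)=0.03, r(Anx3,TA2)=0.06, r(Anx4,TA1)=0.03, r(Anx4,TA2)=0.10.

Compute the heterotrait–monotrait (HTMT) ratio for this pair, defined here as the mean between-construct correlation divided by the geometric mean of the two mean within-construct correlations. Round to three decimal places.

0.131

Between-construct mean = 0.61/8 = 0.0763.
Mean within-Anx = 3.43/6 = 0.5717; mean within-TA = 0.59/1 = 0.5900.
Geometric mean = √(0.5717 × 0.5900) = 0.5808.
HTMT = 0.0763 / 0.5808 = 0.131.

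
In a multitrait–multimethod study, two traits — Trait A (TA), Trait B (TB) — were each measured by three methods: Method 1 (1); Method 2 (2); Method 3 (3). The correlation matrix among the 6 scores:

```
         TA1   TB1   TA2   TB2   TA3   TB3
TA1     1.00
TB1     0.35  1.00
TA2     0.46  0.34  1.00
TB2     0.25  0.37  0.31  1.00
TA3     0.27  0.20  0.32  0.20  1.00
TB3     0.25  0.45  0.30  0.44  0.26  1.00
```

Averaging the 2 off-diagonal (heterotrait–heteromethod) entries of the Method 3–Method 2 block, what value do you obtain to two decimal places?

0.25

HTHM values (method 3 × method 2): 0.20, 0.30; mean = 0.50/2 = 0.25.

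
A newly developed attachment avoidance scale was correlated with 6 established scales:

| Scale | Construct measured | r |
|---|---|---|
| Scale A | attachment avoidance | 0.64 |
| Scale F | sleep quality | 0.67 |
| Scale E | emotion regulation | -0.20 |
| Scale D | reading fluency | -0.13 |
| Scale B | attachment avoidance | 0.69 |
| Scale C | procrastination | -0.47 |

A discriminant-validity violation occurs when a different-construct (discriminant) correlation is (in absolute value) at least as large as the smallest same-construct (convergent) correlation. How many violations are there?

Convergent (same construct = attachment avoidance): Scale A, Scale B.
Smallest convergent = 0.64. Discriminant |r|: 0.67, 0.20, 0.13, 0.47; count ≥ 0.64 → 1.

1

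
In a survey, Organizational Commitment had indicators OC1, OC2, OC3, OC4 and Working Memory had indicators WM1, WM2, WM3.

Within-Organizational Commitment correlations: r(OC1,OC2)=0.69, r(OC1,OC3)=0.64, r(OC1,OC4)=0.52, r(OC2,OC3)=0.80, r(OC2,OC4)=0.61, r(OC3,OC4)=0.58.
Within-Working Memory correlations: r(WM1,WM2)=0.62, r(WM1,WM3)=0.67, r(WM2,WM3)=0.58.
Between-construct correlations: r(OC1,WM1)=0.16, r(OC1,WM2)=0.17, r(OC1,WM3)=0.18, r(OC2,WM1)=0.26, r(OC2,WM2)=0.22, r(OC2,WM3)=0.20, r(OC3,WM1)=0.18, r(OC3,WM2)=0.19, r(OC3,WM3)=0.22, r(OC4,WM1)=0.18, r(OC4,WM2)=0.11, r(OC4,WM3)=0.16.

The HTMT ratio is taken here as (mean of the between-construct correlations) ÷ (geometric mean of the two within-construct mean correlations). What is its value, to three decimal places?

0.294

Between-construct mean = 2.23/12 = 0.1858.
Mean within-OC = 3.84/6 = 0.6400; mean within-WM = 1.87/3 = 0.6233.
Geometric mean = √(0.6400 × 0.6233) = 0.6316.
HTMT = 0.1858 / 0.6316 = 0.294.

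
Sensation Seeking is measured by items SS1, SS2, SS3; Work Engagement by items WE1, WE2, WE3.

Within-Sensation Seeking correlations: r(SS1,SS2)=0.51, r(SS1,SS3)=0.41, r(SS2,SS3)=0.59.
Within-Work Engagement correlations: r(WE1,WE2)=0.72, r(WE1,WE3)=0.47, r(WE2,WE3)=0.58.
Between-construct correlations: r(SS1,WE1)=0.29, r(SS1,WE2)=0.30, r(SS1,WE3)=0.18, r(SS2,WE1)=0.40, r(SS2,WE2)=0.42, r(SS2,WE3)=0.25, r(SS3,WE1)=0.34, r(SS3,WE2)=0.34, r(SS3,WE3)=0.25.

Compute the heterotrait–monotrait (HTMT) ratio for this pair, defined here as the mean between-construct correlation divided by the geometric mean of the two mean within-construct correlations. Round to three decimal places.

Mean between = 2.77/9 = 0.3078.
Mean within-SS = 1.51/3 = 0.5033; mean within-WE = 1.77/3 = 0.5900.
Geometric mean = √(0.5033 × 0.5900) = 0.5449.
HTMT = 0.3078 / 0.5449 = 0.565.

0.565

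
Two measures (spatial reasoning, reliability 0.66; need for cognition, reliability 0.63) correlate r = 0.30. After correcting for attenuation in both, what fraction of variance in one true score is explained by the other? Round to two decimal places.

Disattenuated r = 0.30 / √(0.66 × 0.63) = 0.30 / 0.6448 = 0.4653.
Shared true-score variance = 0.4653² = 0.2165 ≈ 0.22.

0.22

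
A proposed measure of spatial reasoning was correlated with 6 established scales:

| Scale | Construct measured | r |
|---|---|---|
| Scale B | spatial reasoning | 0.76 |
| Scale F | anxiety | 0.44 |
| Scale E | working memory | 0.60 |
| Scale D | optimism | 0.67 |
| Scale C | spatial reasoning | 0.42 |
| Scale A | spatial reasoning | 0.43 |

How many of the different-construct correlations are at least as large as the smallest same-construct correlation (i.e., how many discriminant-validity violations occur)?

3

Convergent (same construct = spatial reasoning): Scale B, Scale C, Scale A.
Smallest convergent = 0.42. Discriminant values: 0.44, 0.60, 0.67; count ≥ 0.42 → 3.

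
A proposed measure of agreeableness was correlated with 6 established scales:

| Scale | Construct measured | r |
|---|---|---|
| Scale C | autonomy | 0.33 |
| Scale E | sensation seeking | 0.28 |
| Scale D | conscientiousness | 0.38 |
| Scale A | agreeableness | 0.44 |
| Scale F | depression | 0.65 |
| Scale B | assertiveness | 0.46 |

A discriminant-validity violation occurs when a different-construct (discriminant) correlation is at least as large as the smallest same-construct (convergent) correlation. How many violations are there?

Convergent (same construct = agreeableness): Scale A.
Smallest convergent = 0.44. Discriminant values: 0.33, 0.28, 0.38, 0.65, 0.46; count ≥ 0.44 → 2.

2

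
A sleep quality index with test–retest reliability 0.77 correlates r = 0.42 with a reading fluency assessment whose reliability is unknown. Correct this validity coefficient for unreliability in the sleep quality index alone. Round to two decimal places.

Single correction: r_c = r_obs / √r_xx = 0.42 / √0.77 = 0.42 / 0.8775 ≈ 0.48.

0.48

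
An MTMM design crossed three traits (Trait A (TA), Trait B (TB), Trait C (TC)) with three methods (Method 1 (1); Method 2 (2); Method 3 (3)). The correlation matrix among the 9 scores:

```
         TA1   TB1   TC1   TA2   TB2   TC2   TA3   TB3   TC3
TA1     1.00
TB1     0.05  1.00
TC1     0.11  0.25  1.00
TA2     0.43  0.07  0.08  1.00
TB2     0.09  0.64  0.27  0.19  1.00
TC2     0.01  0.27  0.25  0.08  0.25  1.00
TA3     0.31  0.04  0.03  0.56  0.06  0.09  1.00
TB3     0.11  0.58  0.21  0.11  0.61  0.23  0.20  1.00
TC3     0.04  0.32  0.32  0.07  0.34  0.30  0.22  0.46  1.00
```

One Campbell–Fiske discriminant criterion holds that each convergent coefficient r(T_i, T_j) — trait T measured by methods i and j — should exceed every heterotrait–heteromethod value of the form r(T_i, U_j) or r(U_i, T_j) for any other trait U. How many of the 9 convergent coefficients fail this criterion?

Convergent coefficients and their comparison sets:
TA (methods 1·2): 0.43 vs {0.09, 0.07, 0.01, 0.08} → pass.
TA (methods 1·3): 0.31 vs {0.11, 0.04, 0.04, 0.03} → pass.
TA (methods 2·3): 0.56 vs {0.11, 0.06, 0.07, 0.09} → pass.
TB (methods 1·2): 0.64 vs {0.07, 0.09, 0.27, 0.27} → pass.
TB (methods 1·3): 0.58 vs {0.04, 0.11, 0.32, 0.21} → pass.
TB (methods 2·3): 0.61 vs {0.06, 0.11, 0.34, 0.23} → pass.
TC (methods 1·2): 0.25 vs {0.08, 0.01, 0.27, 0.27} → fail.
TC (methods 1·3): 0.32 vs {0.03, 0.04, 0.21, 0.32} → fail.
TC (methods 2·3): 0.30 vs {0.09, 0.07, 0.23, 0.34} → fail.
3 of 9 fail.

3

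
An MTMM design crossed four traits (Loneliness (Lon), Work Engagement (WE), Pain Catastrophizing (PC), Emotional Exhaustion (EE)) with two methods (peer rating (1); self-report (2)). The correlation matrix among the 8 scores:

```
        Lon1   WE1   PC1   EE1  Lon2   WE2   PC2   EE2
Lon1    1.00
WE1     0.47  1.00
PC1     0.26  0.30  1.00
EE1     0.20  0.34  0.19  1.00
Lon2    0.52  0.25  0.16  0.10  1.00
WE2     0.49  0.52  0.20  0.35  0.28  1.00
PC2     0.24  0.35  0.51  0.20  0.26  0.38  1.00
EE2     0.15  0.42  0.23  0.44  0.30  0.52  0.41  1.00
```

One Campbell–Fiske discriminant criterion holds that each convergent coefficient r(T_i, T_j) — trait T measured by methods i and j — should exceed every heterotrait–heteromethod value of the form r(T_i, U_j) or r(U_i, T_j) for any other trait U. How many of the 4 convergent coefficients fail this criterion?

Checking each validity diagonal entry against its comparison values:
Lon (methods 1·2): 0.52 vs {0.49, 0.25, 0.24, 0.16, 0.15, 0.10} → pass.
WE (methods 1·2): 0.52 vs {0.25, 0.49, 0.35, 0.20, 0.42, 0.35} → pass.
PC (methods 1·2): 0.51 vs {0.16, 0.24, 0.20, 0.35, 0.23, 0.20} → pass.
EE (methods 1·2): 0.44 vs {0.10, 0.15, 0.35, 0.42, 0.20, 0.23} → pass.
0 of 4 fail.

0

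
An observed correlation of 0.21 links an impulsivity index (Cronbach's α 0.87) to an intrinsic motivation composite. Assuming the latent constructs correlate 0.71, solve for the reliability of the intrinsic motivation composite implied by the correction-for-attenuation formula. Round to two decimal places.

r_true = r_obs / √(r_xx · r_yy) ⇒ 0.71 = 0.21 / √(0.87 · r_yy).
√(0.87 · r_yy) = 0.21 / 0.71 = 0.2958; 0.87 · r_yy = 0.0875; r_yy = 0.0875 / 0.87 ≈ 0.10.

0.10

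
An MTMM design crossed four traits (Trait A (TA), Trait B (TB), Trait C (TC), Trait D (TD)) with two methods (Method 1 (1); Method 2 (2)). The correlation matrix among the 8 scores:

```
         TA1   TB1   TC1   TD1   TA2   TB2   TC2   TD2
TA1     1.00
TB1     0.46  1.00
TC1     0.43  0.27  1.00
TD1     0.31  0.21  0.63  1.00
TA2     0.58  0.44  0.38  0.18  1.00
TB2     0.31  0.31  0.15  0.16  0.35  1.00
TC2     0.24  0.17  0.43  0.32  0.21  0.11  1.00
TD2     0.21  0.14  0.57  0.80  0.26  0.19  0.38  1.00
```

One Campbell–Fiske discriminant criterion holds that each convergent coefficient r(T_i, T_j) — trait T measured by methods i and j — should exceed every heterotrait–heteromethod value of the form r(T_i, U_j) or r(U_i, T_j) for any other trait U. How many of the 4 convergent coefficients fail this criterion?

Each convergent coefficient versus the relevant comparison correlations:
TA (methods 1·2): 0.58 vs {0.31, 0.44, 0.24, 0.38, 0.21, 0.18} → pass.
TB (methods 1·2): 0.31 vs {0.44, 0.31, 0.17, 0.15, 0.14, 0.16} → fail.
TC (methods 1·2): 0.43 vs {0.38, 0.24, 0.15, 0.17, 0.57, 0.32} → fail.
TD (methods 1·2): 0.80 vs {0.18, 0.21, 0.16, 0.14, 0.32, 0.57} → pass.
2 of 4 fail.

2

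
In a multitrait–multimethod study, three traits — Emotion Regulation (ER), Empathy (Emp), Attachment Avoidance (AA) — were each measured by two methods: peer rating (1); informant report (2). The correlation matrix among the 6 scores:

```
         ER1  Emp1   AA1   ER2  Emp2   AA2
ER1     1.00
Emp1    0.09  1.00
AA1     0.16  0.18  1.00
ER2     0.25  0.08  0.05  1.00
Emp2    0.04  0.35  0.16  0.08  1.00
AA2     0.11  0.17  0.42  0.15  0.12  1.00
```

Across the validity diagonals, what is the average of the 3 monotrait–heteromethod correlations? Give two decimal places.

0.34

Convergent values: 0.25, 0.35, 0.42; mean = 1.02/3 = 0.34.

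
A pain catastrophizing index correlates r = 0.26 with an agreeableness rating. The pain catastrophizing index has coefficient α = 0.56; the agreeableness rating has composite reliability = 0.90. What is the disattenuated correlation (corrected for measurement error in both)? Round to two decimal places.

r_true = r_obs / √(r_xx · r_yy) = 0.26 / √(0.56 × 0.90) = 0.26 / √0.5040 = 0.26 / 0.7099 ≈ 0.37.

0.37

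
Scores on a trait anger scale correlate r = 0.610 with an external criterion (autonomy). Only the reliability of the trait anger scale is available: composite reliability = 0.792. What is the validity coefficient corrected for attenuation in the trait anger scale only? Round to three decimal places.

Single correction: r_c = r_obs / √r_xx = 0.610 / √0.792 = 0.610 / 0.8899 ≈ 0.685.

0.685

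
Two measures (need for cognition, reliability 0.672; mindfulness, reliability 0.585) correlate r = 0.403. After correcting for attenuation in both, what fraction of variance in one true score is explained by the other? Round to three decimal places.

Disattenuated r = 0.403 / √(0.672 × 0.585) = 0.403 / 0.6270 = 0.6427.
Shared true-score variance = 0.6427² = 0.4131 ≈ 0.413.

0.413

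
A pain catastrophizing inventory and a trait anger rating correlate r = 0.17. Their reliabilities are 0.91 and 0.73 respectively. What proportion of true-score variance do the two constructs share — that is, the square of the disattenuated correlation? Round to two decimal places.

Disattenuated r = 0.17 / √(0.91 × 0.73) = 0.17 / 0.8150 = 0.2086.
Shared true-score variance = 0.2086² = 0.0435 ≈ 0.04.

0.04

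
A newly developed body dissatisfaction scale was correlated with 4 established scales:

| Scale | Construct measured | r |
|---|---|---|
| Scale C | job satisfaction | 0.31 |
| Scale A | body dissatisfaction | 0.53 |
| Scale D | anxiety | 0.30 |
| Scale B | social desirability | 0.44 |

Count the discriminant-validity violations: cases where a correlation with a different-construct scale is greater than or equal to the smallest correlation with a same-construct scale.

Convergent (same construct = body dissatisfaction): Scale A.
Smallest convergent = 0.53. Discriminant values: 0.31, 0.30, 0.44; count ≥ 0.53 → 0.

0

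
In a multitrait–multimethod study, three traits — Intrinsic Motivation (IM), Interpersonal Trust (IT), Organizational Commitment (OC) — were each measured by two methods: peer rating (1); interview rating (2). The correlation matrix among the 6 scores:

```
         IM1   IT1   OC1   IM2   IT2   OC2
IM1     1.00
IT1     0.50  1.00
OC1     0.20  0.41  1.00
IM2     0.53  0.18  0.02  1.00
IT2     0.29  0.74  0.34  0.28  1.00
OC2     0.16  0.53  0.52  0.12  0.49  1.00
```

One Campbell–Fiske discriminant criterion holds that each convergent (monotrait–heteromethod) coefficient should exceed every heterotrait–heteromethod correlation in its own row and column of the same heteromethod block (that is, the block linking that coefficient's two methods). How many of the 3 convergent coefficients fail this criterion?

1

Checking each validity diagonal entry against its comparison values:
IM (methods 1·2): 0.53 vs {0.29, 0.18, 0.16, 0.02} → pass.
IT (methods 1·2): 0.74 vs {0.18, 0.29, 0.53, 0.34} → pass.
OC (methods 1·2): 0.52 vs {0.02, 0.16, 0.34, 0.53} → fail.
1 of 3 fail.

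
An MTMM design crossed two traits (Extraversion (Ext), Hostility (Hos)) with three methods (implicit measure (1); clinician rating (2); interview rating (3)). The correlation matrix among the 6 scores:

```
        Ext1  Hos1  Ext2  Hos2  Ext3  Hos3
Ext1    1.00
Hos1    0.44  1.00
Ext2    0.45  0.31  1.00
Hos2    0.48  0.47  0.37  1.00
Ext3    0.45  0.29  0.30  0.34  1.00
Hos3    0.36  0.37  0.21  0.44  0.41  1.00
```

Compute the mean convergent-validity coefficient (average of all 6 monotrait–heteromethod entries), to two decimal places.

0.41

Convergent values: 0.45, 0.45, 0.30, 0.47, 0.37, 0.44; mean = 2.48/6 = 0.41.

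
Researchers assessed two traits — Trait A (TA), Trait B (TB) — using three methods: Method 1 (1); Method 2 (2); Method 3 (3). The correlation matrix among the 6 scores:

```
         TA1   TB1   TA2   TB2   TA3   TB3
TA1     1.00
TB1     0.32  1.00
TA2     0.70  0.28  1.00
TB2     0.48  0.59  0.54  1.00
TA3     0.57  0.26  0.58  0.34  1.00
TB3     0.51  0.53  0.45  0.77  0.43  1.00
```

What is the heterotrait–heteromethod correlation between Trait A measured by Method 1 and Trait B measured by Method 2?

Different traits and methods: r(TA1, TB2) = 0.48.

0.48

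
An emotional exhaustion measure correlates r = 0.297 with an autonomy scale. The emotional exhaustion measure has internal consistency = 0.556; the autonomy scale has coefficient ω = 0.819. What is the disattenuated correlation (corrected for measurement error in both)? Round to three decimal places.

r_true = r_obs / √(r_xx · r_yy) = 0.297 / √(0.556 × 0.819) = 0.297 / √0.455364 = 0.297 / 0.6748 ≈ 0.440.

0.440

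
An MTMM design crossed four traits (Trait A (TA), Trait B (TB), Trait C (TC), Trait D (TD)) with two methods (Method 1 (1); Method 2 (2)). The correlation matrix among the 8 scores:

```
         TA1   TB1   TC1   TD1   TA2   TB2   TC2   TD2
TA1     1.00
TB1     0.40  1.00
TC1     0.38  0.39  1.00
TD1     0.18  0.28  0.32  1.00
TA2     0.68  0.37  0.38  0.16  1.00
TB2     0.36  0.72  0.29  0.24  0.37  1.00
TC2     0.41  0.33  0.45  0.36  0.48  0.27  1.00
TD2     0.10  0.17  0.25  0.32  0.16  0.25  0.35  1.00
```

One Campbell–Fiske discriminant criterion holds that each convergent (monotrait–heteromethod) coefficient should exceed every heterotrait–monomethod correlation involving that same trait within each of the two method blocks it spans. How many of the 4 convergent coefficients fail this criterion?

Each convergent coefficient versus the relevant comparison correlations:
TA (methods 1·2): 0.68 vs {0.40, 0.37, 0.38, 0.48, 0.18, 0.16} → pass.
TB (methods 1·2): 0.72 vs {0.40, 0.37, 0.39, 0.27, 0.28, 0.25} → pass.
TC (methods 1·2): 0.45 vs {0.38, 0.48, 0.39, 0.27, 0.32, 0.35} → fail.
TD (methods 1·2): 0.32 vs {0.18, 0.16, 0.28, 0.25, 0.32, 0.35} → fail.
2 of 4 fail.

2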